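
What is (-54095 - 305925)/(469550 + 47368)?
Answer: -180010/258459 ≈ -0.69647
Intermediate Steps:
(-54095 - 305925)/(469550 + 47368) = -360020/516918 = -360020*1/516918 = -180010/258459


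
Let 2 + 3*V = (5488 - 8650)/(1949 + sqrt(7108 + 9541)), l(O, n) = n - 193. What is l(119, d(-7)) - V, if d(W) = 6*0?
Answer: -1088011783/5672928 - 527*sqrt(16649)/1890976 ≈ -191.83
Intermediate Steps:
d(W) = 0
l(O, n) = -193 + n
V = -2/3 - 1054/(1949 + sqrt(16649)) (V = -2/3 + ((5488 - 8650)/(1949 + sqrt(7108 + 9541)))/3 = -2/3 + (-3162/(1949 + sqrt(16649)))/3 = -2/3 - 1054/(1949 + sqrt(16649)) ≈ -1.1739)
l(119, d(-7)) - V = (-193 + 0) - (-6863321/5672928 + 527*sqrt(16649)/1890976) = -193 + (6863321/5672928 - 527*sqrt(16649)/1890976) = -1088011783/5672928 - 527*sqrt(16649)/1890976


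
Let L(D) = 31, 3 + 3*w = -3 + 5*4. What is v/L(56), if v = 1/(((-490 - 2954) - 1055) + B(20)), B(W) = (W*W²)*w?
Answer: 3/3053593 ≈ 9.8245e-7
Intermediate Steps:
w = 14/3 (w = -1 + (-3 + 5*4)/3 = -1 + (-3 + 20)/3 = -1 + (⅓)*17 = -1 + 17/3 = 14/3 ≈ 4.6667)
B(W) = 14*W³/3 (B(W) = (W*W²)*(14/3) = W³*(14/3) = 14*W³/3)
v = 3/98503 (v = 1/(((-490 - 2954) - 1055) + (14/3)*20³) = 1/((-3444 - 1055) + (14/3)*8000) = 1/(-4499 + 112000/3) = 1/(98503/3) = 3/98503 ≈ 3.0456e-5)
v/L(56) = (3/98503)/31 = (3/98503)*(1/31) = 3/3053593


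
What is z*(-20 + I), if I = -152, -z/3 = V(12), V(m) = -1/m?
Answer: -43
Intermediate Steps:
z = ¼ (z = -(-3)/12 = -3*(-1/12) = ¼ ≈ 0.25000)
z*(-20 + I) = (-20 - 152)/4 = (¼)*(-172) = -43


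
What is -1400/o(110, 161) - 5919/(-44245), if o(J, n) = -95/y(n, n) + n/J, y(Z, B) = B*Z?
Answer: -176594055533311/184184457595 ≈ -958.79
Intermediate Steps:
o(J, n) = -95/n² + n/J
-1400/o(110, 161) - 5919/(-44245) = -1400/(-95/161² + 161/110) - 5919/(-44245) = -1400/(-95*1/25921 + 161*(1/110)) - 5919*(-1/44245) = -1400/(-95/25921 + 161/110) + 5919/44245 = -1400/4162831/2851310 + 5919/44245 = -1400*2851310/4162831 + 5919/44245 = -3991834000/4162831 + 5919/44245 = -176594055533311/184184457595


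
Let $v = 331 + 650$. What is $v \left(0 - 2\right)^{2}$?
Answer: $3924$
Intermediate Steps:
$v = 981$
$v \left(0 - 2\right)^{2} = 981 \left(0 - 2\right)^{2} = 981 \left(-2\right)^{2} = 981 \cdot 4 = 3924$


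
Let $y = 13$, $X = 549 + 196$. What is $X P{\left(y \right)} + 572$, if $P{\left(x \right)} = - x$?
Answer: $-9113$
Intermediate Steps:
$X = 745$
$X P{\left(y \right)} + 572 = 745 \left(\left(-1\right) 13\right) + 572 = 745 \left(-13\right) + 572 = -9685 + 572 = -9113$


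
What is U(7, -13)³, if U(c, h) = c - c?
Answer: 0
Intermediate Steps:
U(c, h) = 0
U(7, -13)³ = 0³ = 0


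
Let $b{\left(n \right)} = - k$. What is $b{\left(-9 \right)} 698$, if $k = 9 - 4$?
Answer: $-3490$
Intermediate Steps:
$k = 5$ ($k = 9 - 4 = 5$)
$b{\left(n \right)} = -5$ ($b{\left(n \right)} = \left(-1\right) 5 = -5$)
$b{\left(-9 \right)} 698 = \left(-5\right) 698 = -3490$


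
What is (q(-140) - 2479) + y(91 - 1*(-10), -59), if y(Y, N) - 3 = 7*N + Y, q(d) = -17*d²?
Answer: -335988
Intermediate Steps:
y(Y, N) = 3 + Y + 7*N (y(Y, N) = 3 + (7*N + Y) = 3 + (Y + 7*N) = 3 + Y + 7*N)
(q(-140) - 2479) + y(91 - 1*(-10), -59) = (-17*(-140)² - 2479) + (3 + (91 - 1*(-10)) + 7*(-59)) = (-17*19600 - 2479) + (3 + (91 + 10) - 413) = (-333200 - 2479) + (3 + 101 - 413) = -335679 - 309 = -335988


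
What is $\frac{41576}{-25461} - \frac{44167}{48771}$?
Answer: $- \frac{350248787}{137973159} \approx -2.5385$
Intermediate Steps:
$\frac{41576}{-25461} - \frac{44167}{48771} = 41576 \left(- \frac{1}{25461}\right) - \frac{44167}{48771} = - \frac{41576}{25461} - \frac{44167}{48771} = - \frac{350248787}{137973159}$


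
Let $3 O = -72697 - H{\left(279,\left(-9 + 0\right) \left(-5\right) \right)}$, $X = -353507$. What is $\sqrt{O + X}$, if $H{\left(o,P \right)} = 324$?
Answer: $\frac{i \sqrt{3400626}}{3} \approx 614.69 i$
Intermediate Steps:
$O = - \frac{73021}{3}$ ($O = \frac{-72697 - 324}{3} = \frac{1}{3} \left(-73021\right) = - \frac{73021}{3} \approx -24340.0$)
$\sqrt{O + X} = \sqrt{- \frac{73021}{3} - 353507} = \sqrt{- \frac{1133542}{3}} = \frac{i \sqrt{3400626}}{3}$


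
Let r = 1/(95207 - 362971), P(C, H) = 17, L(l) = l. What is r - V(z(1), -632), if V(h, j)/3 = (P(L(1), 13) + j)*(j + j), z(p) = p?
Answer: -624447069121/267764 ≈ -2.3321e+6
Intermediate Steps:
V(h, j) = 6*j*(17 + j) (V(h, j) = 3*((17 + j)*(j + j)) = 3*((17 + j)*(2*j)) = 3*(2*j*(17 + j)) = 6*j*(17 + j))
r = -1/267764 (r = 1/(-267764) = -1/267764 ≈ -3.7346e-6)
r - V(z(1), -632) = -1/267764 - 6*(-632)*(17 - 632) = -1/267764 - 6*(-632)*(-615) = -1/267764 - 1*2332080 = -1/267764 - 2332080 = -624447069121/267764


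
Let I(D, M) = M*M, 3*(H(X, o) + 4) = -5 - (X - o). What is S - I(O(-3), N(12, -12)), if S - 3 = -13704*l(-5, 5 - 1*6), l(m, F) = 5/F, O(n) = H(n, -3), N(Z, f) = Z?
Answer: 68379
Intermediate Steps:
H(X, o) = -17/3 - X/3 + o/3 (H(X, o) = -4 + (-5 - (X - o))/3 = -4 + (-5 + (o - X))/3 = -4 + (-5 + o - X)/3 = -4 + (-5/3 - X/3 + o/3) = -17/3 - X/3 + o/3)
O(n) = -20/3 - n/3 (O(n) = -17/3 - n/3 + (1/3)*(-3) = -17/3 - n/3 - 1 = -20/3 - n/3)
I(D, M) = M**2
S = 68523 (S = 3 - 68520/(5 - 1*6) = 3 - 68520/(5 - 6) = 3 - 68520/(-1) = 3 - 68520*(-1) = 3 - 13704*(-5) = 3 + 68520 = 68523)
S - I(O(-3), N(12, -12)) = 68523 - 1*12**2 = 68523 - 1*144 = 68523 - 144 = 68379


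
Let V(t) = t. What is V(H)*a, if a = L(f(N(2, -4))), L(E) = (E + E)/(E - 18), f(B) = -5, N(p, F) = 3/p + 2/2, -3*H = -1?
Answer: 10/69 ≈ 0.14493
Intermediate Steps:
H = 1/3 (H = -1/3*(-1) = 1/3 ≈ 0.33333)
N(p, F) = 1 + 3/p (N(p, F) = 3/p + 2*(1/2) = 3/p + 1 = 1 + 3/p)
L(E) = 2*E/(-18 + E) (L(E) = (2*E)/(-18 + E) = 2*E/(-18 + E))
a = 10/23 (a = 2*(-5)/(-18 - 5) = 2*(-5)/(-23) = 2*(-5)*(-1/23) = 10/23 ≈ 0.43478)
V(H)*a = (1/3)*(10/23) = 10/69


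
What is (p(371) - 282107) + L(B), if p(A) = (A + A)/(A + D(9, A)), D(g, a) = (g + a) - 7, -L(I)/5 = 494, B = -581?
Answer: -105862273/372 ≈ -2.8458e+5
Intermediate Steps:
L(I) = -2470 (L(I) = -5*494 = -2470)
D(g, a) = -7 + a + g (D(g, a) = (a + g) - 7 = -7 + a + g)
p(A) = 2*A/(2 + 2*A) (p(A) = (A + A)/(A + (-7 + A + 9)) = (2*A)/(A + (2 + A)) = (2*A)/(2 + 2*A) = 2*A/(2 + 2*A))
(p(371) - 282107) + L(B) = (371/(1 + 371) - 282107) - 2470 = (371/372 - 282107) - 2470 = -104943433/372 - 2470 = -105862273/372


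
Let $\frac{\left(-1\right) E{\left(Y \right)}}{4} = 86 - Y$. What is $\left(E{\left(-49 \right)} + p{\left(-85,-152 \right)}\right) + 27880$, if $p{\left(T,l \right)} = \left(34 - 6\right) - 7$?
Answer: $27361$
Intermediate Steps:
$E{\left(Y \right)} = -344 + 4 Y$ ($E{\left(Y \right)} = - 4 \left(86 - Y\right) = -344 + 4 Y$)
$p{\left(T,l \right)} = 21$ ($p{\left(T,l \right)} = 28 - 7 = 21$)
$\left(E{\left(-49 \right)} + p{\left(-85,-152 \right)}\right) + 27880 = \left(\left(-344 + 4 \left(-49\right)\right) + 21\right) + 27880 = \left(\left(-344 - 196\right) + 21\right) + 27880 = \left(-540 + 21\right) + 27880 = -519 + 27880 = 27361$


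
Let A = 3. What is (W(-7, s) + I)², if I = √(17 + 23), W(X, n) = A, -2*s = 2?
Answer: 49 + 12*√10 ≈ 86.947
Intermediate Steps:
s = -1 (s = -½*2 = -1)
W(X, n) = 3
I = 2*√10 (I = √40 = 2*√10 ≈ 6.3246)
(W(-7, s) + I)² = (3 + 2*√10)²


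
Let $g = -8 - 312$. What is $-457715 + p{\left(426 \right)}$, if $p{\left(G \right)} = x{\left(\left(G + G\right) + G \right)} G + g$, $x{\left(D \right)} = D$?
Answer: $86393$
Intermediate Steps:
$g = -320$
$p{\left(G \right)} = -320 + 3 G^{2}$ ($p{\left(G \right)} = \left(\left(G + G\right) + G\right) G - 320 = \left(2 G + G\right) G - 320 = 3 G G - 320 = 3 G^{2} - 320 = -320 + 3 G^{2}$)
$-457715 + p{\left(426 \right)} = -457715 - \left(320 - 3 \cdot 426^{2}\right) = -457715 + \left(-320 + 3 \cdot 181476\right) = -457715 + \left(-320 + 544428\right) = -457715 + 544108 = 86393$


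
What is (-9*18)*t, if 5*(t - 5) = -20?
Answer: -162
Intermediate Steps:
t = 1 (t = 5 + (⅕)*(-20) = 5 - 4 = 1)
(-9*18)*t = -9*18*1 = -162*1 = -162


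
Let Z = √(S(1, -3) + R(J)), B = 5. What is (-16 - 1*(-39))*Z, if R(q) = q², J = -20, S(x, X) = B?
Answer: 207*√5 ≈ 462.87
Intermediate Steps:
S(x, X) = 5
Z = 9*√5 (Z = √(5 + (-20)²) = √(5 + 400) = √405 = 9*√5 ≈ 20.125)
(-16 - 1*(-39))*Z = (-16 - 1*(-39))*(9*√5) = (-16 + 39)*(9*√5) = 23*(9*√5) = 207*√5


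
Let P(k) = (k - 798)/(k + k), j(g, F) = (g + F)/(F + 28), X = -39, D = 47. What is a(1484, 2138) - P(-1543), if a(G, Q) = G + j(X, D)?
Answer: 343320913/231450 ≈ 1483.3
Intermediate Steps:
j(g, F) = (F + g)/(28 + F)
P(k) = (-798 + k)/(2*k) (P(k) = (-798 + k)/((2*k)) = (-798 + k)*(1/(2*k)) = (-798 + k)/(2*k))
a(G, Q) = 8/75 + G (a(G, Q) = G + (47 - 39)/(28 + 47) = G + 8/75 = 8/75 + G)
a(1484, 2138) - P(-1543) = (8/75 + 1484) - (-798 - 1543)/(2*(-1543)) = 111308/75 - (-1)*(-2341)/(2*1543) = 111308/75 - 1*2341/3086 = 111308/75 - 2341/3086 = 343320913/231450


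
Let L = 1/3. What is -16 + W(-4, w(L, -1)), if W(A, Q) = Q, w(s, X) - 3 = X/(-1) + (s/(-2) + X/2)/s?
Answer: -14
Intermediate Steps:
L = ⅓ ≈ 0.33333
w(s, X) = 3 - X + (X/2 - s/2)/s (w(s, X) = 3 + (X/(-1) + (s/(-2) + X/2)/s) = 3 + (X*(-1) + (s*(-½) + X*(½))/s) = 3 + (-X + (-s/2 + X/2)/s) = 3 + (-X + (X/2 - s/2)/s) = 3 - X + (X/2 - s/2)/s)
-16 + W(-4, w(L, -1)) = -16 + (5/2 - 1*(-1) + (½)*(-1)/(⅓)) = -16 + (5/2 + 1 + (½)*(-1)*3) = -16 + (5/2 + 1 - 3/2) = -16 + 2 = -14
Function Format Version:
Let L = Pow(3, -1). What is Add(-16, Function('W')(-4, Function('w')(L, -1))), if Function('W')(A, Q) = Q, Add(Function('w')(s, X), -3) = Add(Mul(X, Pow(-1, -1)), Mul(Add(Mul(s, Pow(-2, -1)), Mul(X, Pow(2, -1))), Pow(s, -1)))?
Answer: -14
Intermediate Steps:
L = Rational(1, 3) ≈ 0.33333
Function('w')(s, X) = Add(3, Mul(-1, X), Mul(Pow(s, -1), Add(Mul(Rational(1, 2), X), Mul(Rational(-1, 2), s)))) (Function('w')(s, X) = Add(3, Add(Mul(X, Pow(-1, -1)), Mul(Add(Mul(s, Pow(-2, -1)), Mul(X, Pow(2, -1))), Pow(s, -1)))) = Add(3, Add(Mul(X, -1), Mul(Add(Mul(s, Rational(-1, 2)), Mul(X, Rational(1, 2))), Pow(s, -1)))) = Add(3, Add(Mul(-1, X), Mul(Add(Mul(Rational(-1, 2), s), Mul(Rational(1, 2), X)), Pow(s, -1)))) = Add(3, Add(Mul(-1, X), Mul(Add(Mul(Rational(1, 2), X), Mul(Rational(-1, 2), s)), Pow(s, -1)))) = Add(3, Add(Mul(-1, X), Mul(Pow(s, -1), Add(Mul(Rational(1, 2), X), Mul(Rational(-1, 2), s))))) = Add(3, Mul(-1, X), Mul(Pow(s, -1), Add(Mul(Rational(1, 2), X), Mul(Rational(-1, 2), s)))))
Add(-16, Function('W')(-4, Function('w')(L, -1))) = Add(-16, Add(Rational(5, 2), Mul(-1, -1), Mul(Rational(1, 2), -1, Pow(Rational(1, 3), -1)))) = Add(-16, Add(Rational(5, 2), 1, Mul(Rational(1, 2), -1, 3))) = Add(-16, Add(Rational(5, 2), 1, Rational(-3, 2))) = Add(-16, 2) = -14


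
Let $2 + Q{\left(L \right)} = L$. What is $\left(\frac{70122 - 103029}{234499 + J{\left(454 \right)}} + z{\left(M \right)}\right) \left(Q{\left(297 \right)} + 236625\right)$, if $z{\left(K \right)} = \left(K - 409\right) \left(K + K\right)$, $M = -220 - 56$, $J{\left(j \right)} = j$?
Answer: $\frac{21048066490724760}{234953} \approx 8.9584 \cdot 10^{10}$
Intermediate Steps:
$Q{\left(L \right)} = -2 + L$
$M = -276$
$z{\left(K \right)} = 2 K \left(-409 + K\right)$ ($z{\left(K \right)} = \left(-409 + K\right) 2 K = 2 K \left(-409 + K\right)$)
$\left(\frac{70122 - 103029}{234499 + J{\left(454 \right)}} + z{\left(M \right)}\right) \left(Q{\left(297 \right)} + 236625\right) = \left(\frac{70122 - 103029}{234499 + 454} + 2 \left(-276\right) \left(-409 - 276\right)\right) \left(\left(-2 + 297\right) + 236625\right) = \left(- \frac{32907}{234953} + 2 \left(-276\right) \left(-685\right)\right) \left(295 + 236625\right) = \left(\left(-32907\right) \frac{1}{234953} + 378120\right) 236920 = \left(- \frac{32907}{234953} + 378120\right) 236920 = \frac{88840395453}{234953} \cdot 236920 = \frac{21048066490724760}{234953}$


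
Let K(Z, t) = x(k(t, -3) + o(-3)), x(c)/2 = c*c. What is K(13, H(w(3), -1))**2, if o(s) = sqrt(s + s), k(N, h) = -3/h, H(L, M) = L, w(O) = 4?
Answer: 4 - 80*I*sqrt(6) ≈ 4.0 - 195.96*I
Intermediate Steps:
o(s) = sqrt(2)*sqrt(s) (o(s) = sqrt(2*s) = sqrt(2)*sqrt(s))
x(c) = 2*c**2 (x(c) = 2*(c*c) = 2*c**2)
K(Z, t) = 2*(1 + I*sqrt(6))**2 (K(Z, t) = 2*(-3/(-3) + sqrt(2)*sqrt(-3))**2 = 2*(-3*(-1/3) + sqrt(2)*(I*sqrt(3)))**2 = 2*(1 + I*sqrt(6))**2)
K(13, H(w(3), -1))**2 = (-10 + 4*I*sqrt(6))**2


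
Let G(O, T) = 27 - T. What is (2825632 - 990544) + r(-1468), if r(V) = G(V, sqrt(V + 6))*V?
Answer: 1795452 + 1468*I*sqrt(1462) ≈ 1.7955e+6 + 56131.0*I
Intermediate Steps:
r(V) = V*(27 - sqrt(6 + V)) (r(V) = (27 - sqrt(V + 6))*V = (27 - sqrt(6 + V))*V = V*(27 - sqrt(6 + V)))
(2825632 - 990544) + r(-1468) = (2825632 - 990544) - 1468*(27 - sqrt(6 - 1468)) = 1835088 - 1468*(27 - sqrt(-1462)) = 1835088 - 1468*(27 - I*sqrt(1462)) = 1835088 + (-39636 + 1468*I*sqrt(1462)) = 1795452 + 1468*I*sqrt(1462)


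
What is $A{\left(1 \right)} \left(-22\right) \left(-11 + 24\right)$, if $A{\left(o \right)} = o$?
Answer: $-286$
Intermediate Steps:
$A{\left(1 \right)} \left(-22\right) \left(-11 + 24\right) = 1 \left(-22\right) \left(-11 + 24\right) = \left(-22\right) 13 = -286$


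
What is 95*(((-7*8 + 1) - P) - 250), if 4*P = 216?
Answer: -34105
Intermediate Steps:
P = 54 (P = (¼)*216 = 54)
95*(((-7*8 + 1) - P) - 250) = 95*(((-7*8 + 1) - 1*54) - 250) = 95*(((-56 + 1) - 54) - 250) = 95*((-55 - 54) - 250) = 95*(-109 - 250) = 95*(-359) = -34105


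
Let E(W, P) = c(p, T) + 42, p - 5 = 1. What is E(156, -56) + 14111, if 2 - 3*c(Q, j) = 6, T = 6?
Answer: 42455/3 ≈ 14152.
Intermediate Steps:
p = 6 (p = 5 + 1 = 6)
c(Q, j) = -4/3 (c(Q, j) = ⅔ - ⅓*6 = ⅔ - 2 = -4/3)
E(W, P) = 122/3 (E(W, P) = -4/3 + 42 = 122/3)
E(156, -56) + 14111 = 122/3 + 14111 = 42455/3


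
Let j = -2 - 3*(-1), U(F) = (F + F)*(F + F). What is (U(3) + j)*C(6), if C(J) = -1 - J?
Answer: -259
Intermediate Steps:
U(F) = 4*F**2 (U(F) = (2*F)*(2*F) = 4*F**2)
j = 1 (j = -2 + 3 = 1)
(U(3) + j)*C(6) = (4*3**2 + 1)*(-1 - 1*6) = (4*9 + 1)*(-1 - 6) = (36 + 1)*(-7) = 37*(-7) = -259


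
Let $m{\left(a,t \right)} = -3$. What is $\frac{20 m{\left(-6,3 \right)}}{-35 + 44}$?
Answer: $- \frac{20}{3} \approx -6.6667$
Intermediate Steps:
$\frac{20 m{\left(-6,3 \right)}}{-35 + 44} = \frac{20 \left(-3\right)}{-35 + 44} = - \frac{60}{9} = \left(-60\right) \frac{1}{9} = - \frac{20}{3}$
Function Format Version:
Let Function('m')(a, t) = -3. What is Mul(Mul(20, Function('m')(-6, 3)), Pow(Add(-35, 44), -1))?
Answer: Rational(-20, 3) ≈ -6.6667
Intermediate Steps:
Mul(Mul(20, Function('m')(-6, 3)), Pow(Add(-35, 44), -1)) = Mul(Mul(20, -3), Pow(Add(-35, 44), -1)) = Mul(-60, Pow(9, -1)) = Mul(-60, Rational(1, 9)) = Rational(-20, 3)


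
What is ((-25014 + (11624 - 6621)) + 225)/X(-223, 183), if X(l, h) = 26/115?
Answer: -87515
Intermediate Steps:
X(l, h) = 26/115 (X(l, h) = 26*(1/115) = 26/115)
((-25014 + (11624 - 6621)) + 225)/X(-223, 183) = ((-25014 + (11624 - 6621)) + 225)/(26/115) = ((-25014 + 5003) + 225)*(115/26) = (-20011 + 225)*(115/26) = -19786*115/26 = -87515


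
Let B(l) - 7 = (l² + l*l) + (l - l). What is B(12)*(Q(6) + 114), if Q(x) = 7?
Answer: 35695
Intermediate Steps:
B(l) = 7 + 2*l² (B(l) = 7 + ((l² + l*l) + (l - l)) = 7 + ((l² + l²) + 0) = 7 + (2*l² + 0) = 7 + 2*l²)
B(12)*(Q(6) + 114) = (7 + 2*12²)*(7 + 114) = (7 + 2*144)*121 = (7 + 288)*121 = 295*121 = 35695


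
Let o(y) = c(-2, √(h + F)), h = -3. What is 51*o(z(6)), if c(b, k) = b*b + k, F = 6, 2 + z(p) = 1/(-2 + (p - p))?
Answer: 204 + 51*√3 ≈ 292.33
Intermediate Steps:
z(p) = -5/2 (z(p) = -2 + 1/(-2 + (p - p)) = -2 + 1/(-2 + 0) = -2 + 1/(-2) = -2 - ½ = -5/2)
c(b, k) = k + b² (c(b, k) = b² + k = k + b²)
o(y) = 4 + √3 (o(y) = √(-3 + 6) + (-2)² = √3 + 4 = 4 + √3)
51*o(z(6)) = 51*(4 + √3) = 204 + 51*√3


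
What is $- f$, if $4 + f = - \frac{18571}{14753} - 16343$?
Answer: $\frac{241185862}{14753} \approx 16348.0$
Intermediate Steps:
$f = - \frac{241185862}{14753}$ ($f = -4 - \left(16343 + \frac{18571}{14753}\right) = -4 - \frac{241126850}{14753} = - \frac{241185862}{14753} \approx -16348.0$)
$- f = \left(-1\right) \left(- \frac{241185862}{14753}\right) = \frac{241185862}{14753}$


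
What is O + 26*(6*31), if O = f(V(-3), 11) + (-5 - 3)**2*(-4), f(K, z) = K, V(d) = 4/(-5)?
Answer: 22896/5 ≈ 4579.2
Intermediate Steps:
V(d) = -4/5 (V(d) = 4*(-1/5) = -4/5)
O = -1284/5 (O = -4/5 + (-5 - 3)**2*(-4) = -4/5 + (-8)**2*(-4) = -4/5 + 64*(-4) = -4/5 - 256 = -1284/5 ≈ -256.80)
O + 26*(6*31) = -1284/5 + 26*(6*31) = -1284/5 + 26*186 = -1284/5 + 4836 = 22896/5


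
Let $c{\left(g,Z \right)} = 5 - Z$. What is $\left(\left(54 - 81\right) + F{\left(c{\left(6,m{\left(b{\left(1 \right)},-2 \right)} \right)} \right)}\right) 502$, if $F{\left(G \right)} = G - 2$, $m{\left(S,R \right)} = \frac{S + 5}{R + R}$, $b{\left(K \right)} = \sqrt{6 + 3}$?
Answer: $-11044$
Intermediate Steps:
$b{\left(K \right)} = 3$ ($b{\left(K \right)} = \sqrt{9} = 3$)
$m{\left(S,R \right)} = \frac{5 + S}{2 R}$
$F{\left(G \right)} = -2 + G$
$\left(\left(54 - 81\right) + F{\left(c{\left(6,m{\left(b{\left(1 \right)},-2 \right)} \right)} \right)}\right) 502 = \left(\left(54 - 81\right) + \left(-2 + \left(5 - \frac{5 + 3}{2 \left(-2\right)}\right)\right)\right) 502 = \left(-27 + \left(-2 + \left(5 - \frac{1}{2} \left(- \frac{1}{2}\right) 8\right)\right)\right) 502 = \left(-27 + \left(-2 + \left(5 - -2\right)\right)\right) 502 = \left(-27 + \left(-2 + \left(5 + 2\right)\right)\right) 502 = \left(-27 + \left(-2 + 7\right)\right) 502 = \left(-27 + 5\right) 502 = \left(-22\right) 502 = -11044$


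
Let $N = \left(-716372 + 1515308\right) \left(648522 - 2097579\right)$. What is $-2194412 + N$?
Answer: $-1157705997764$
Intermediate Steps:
$N = -1157703803352$ ($N = 798936 \left(-1449057\right) = -1157703803352$)
$-2194412 + N = -2194412 - 1157703803352 = -1157705997764$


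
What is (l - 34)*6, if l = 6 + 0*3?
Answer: -168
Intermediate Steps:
l = 6 (l = 6 + 0 = 6)
(l - 34)*6 = (6 - 34)*6 = -28*6 = -168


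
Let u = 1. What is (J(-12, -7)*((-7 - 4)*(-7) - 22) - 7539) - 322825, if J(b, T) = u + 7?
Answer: -329924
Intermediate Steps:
J(b, T) = 8 (J(b, T) = 1 + 7 = 8)
(J(-12, -7)*((-7 - 4)*(-7) - 22) - 7539) - 322825 = (8*((-7 - 4)*(-7) - 22) - 7539) - 322825 = (8*(-11*(-7) - 22) - 7539) - 322825 = (8*(77 - 22) - 7539) - 322825 = (8*55 - 7539) - 322825 = (440 - 7539) - 322825 = -7099 - 322825 = -329924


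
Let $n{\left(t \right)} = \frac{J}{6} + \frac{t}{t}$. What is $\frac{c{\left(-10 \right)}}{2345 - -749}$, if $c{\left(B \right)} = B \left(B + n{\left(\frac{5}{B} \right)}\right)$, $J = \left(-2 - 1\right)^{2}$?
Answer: $\frac{75}{3094} \approx 0.02424$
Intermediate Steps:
$J = 9$ ($J = \left(-3\right)^{2} = 9$)
$n{\left(t \right)} = \frac{5}{2}$ ($n{\left(t \right)} = \frac{9}{6} + \frac{t}{t} = 9 \cdot \frac{1}{6} + 1 = \frac{3}{2} + 1 = \frac{5}{2}$)
$c{\left(B \right)} = B \left(\frac{5}{2} + B\right)$ ($c{\left(B \right)} = B \left(B + \frac{5}{2}\right) = B \left(\frac{5}{2} + B\right)$)
$\frac{c{\left(-10 \right)}}{2345 - -749} = \frac{\frac{1}{2} \left(-10\right) \left(5 + 2 \left(-10\right)\right)}{2345 - -749} = \frac{\frac{1}{2} \left(-10\right) \left(5 - 20\right)}{2345 + 749} = \frac{\frac{1}{2} \left(-10\right) \left(-15\right)}{3094} = 75 \cdot \frac{1}{3094} = \frac{75}{3094}$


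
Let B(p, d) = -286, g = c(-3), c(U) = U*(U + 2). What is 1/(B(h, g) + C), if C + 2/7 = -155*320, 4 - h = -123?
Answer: -7/349204 ≈ -2.0046e-5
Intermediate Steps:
h = 127 (h = 4 - 1*(-123) = 4 + 123 = 127)
C = -347202/7 (C = -2/7 - 155*320 = -2/7 - 49600 = -347202/7 ≈ -49600.)
c(U) = U*(2 + U)
g = 3 (g = -3*(2 - 3) = -3*(-1) = 3)
1/(B(h, g) + C) = 1/(-286 - 347202/7) = 1/(-349204/7) = -7/349204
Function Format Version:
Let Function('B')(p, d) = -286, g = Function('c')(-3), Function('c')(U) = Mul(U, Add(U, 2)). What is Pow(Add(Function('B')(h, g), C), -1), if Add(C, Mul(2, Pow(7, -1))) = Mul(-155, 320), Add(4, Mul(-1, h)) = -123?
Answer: Rational(-7, 349204) ≈ -2.0046e-5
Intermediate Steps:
h = 127 (h = Add(4, Mul(-1, -123)) = Add(4, 123) = 127)
C = Rational(-347202, 7) (C = Add(Rational(-2, 7), Mul(-155, 320)) = Add(Rational(-2, 7), -49600) = Rational(-347202, 7) ≈ -49600.)
Function('c')(U) = Mul(U, Add(2, U))
g = 3 (g = Mul(-3, Add(2, -3)) = Mul(-3, -1) = 3)
Pow(Add(Function('B')(h, g), C), -1) = Pow(Add(-286, Rational(-347202, 7)), -1) = Pow(Rational(-349204, 7), -1) = Rational(-7, 349204)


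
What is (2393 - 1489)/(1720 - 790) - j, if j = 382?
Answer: -177178/465 ≈ -381.03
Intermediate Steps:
(2393 - 1489)/(1720 - 790) - j = (2393 - 1489)/(1720 - 790) - 1*382 = 904/930 - 382 = 904*(1/930) - 382 = 452/465 - 382 = -177178/465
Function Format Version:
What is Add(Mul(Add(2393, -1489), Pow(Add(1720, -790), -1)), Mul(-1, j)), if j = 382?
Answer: Rational(-177178, 465) ≈ -381.03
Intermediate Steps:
Add(Mul(Add(2393, -1489), Pow(Add(1720, -790), -1)), Mul(-1, j)) = Add(Mul(Add(2393, -1489), Pow(Add(1720, -790), -1)), Mul(-1, 382)) = Add(Mul(904, Pow(930, -1)), -382) = Add(Mul(904, Rational(1, 930)), -382) = Add(Rational(452, 465), -382) = Rational(-177178, 465)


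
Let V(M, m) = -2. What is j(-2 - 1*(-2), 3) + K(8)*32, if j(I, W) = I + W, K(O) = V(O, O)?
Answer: -61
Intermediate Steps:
K(O) = -2
j(-2 - 1*(-2), 3) + K(8)*32 = ((-2 - 1*(-2)) + 3) - 2*32 = ((-2 + 2) + 3) - 64 = (0 + 3) - 64 = 3 - 64 = -61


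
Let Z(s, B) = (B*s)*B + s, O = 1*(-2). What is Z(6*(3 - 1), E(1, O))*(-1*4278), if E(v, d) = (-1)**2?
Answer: -102672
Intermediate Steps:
O = -2
E(v, d) = 1
Z(s, B) = s + s*B**2 (Z(s, B) = s*B**2 + s = s + s*B**2)
Z(6*(3 - 1), E(1, O))*(-1*4278) = ((6*(3 - 1))*(1 + 1**2))*(-1*4278) = ((6*2)*(1 + 1))*(-4278) = (12*2)*(-4278) = 24*(-4278) = -102672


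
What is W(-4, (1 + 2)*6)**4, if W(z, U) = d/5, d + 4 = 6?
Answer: 16/625 ≈ 0.025600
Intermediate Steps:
d = 2 (d = -4 + 6 = 2)
W(z, U) = 2/5
W(-4, (1 + 2)*6)**4 = (2/5)**4 = 16/625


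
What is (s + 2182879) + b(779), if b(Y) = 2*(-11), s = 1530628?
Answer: 3713485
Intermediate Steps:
b(Y) = -22
(s + 2182879) + b(779) = (1530628 + 2182879) - 22 = 3713507 - 22 = 3713485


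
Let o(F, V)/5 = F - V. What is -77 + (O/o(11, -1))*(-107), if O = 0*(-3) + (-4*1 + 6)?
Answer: -2417/30 ≈ -80.567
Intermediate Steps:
o(F, V) = -5*V + 5*F (o(F, V) = 5*(F - V) = -5*V + 5*F)
O = 2 (O = 0 + (-4 + 6) = 0 + 2 = 2)
-77 + (O/o(11, -1))*(-107) = -77 + (2/(-5*(-1) + 5*11))*(-107) = -77 + (2/(5 + 55))*(-107) = -77 + (2/60)*(-107) = -77 + (2*(1/60))*(-107) = -77 + (1/30)*(-107) = -77 - 107/30 = -2417/30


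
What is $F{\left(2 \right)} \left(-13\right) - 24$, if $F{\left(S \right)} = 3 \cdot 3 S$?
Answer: $-258$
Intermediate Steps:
$F{\left(S \right)} = 9 S$
$F{\left(2 \right)} \left(-13\right) - 24 = 9 \cdot 2 \left(-13\right) - 24 = 18 \left(-13\right) - 24 = -234 - 24 = -258$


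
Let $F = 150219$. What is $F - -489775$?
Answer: $639994$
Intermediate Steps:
$F - -489775 = 150219 - -489775 = 150219 + 489775 = 639994$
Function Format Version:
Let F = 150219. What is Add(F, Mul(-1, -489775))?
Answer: 639994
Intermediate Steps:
Add(F, Mul(-1, -489775)) = Add(150219, Mul(-1, -489775)) = Add(150219, 489775) = 639994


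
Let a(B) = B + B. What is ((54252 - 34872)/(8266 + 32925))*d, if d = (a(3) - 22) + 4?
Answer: -13680/2423 ≈ -5.6459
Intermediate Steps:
a(B) = 2*B
d = -12 (d = (2*3 - 22) + 4 = (6 - 22) + 4 = -16 + 4 = -12)
((54252 - 34872)/(8266 + 32925))*d = ((54252 - 34872)/(8266 + 32925))*(-12) = (19380/41191)*(-12) = (19380*(1/41191))*(-12) = (1140/2423)*(-12) = -13680/2423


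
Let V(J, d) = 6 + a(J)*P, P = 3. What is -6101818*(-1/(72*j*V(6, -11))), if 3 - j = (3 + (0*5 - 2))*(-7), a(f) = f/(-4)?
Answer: 3050909/540 ≈ 5649.8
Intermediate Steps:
a(f) = -f/4 (a(f) = f*(-¼) = -f/4)
V(J, d) = 6 - 3*J/4 (V(J, d) = 6 - J/4*3 = 6 - 3*J/4)
j = 10 (j = 3 - (3 + (0*5 - 2))*(-7) = 3 - (3 + (0 - 2))*(-7) = 3 - (3 - 2)*(-7) = 3 - (-7) = 3 - 1*(-7) = 3 + 7 = 10)
-6101818*(-1/(72*j*V(6, -11))) = -6101818*(-1/(720*(6 - ¾*6))) = -6101818*(-1/(720*(6 - 9/2))) = -6101818/(-72*3/2*10) = -6101818/((-108*10)) = -6101818/(-1080) = -6101818*(-1/1080) = 3050909/540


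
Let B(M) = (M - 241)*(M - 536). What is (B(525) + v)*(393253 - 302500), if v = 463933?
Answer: 41819799177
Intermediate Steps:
B(M) = (-536 + M)*(-241 + M) (B(M) = (-241 + M)*(-536 + M) = (-536 + M)*(-241 + M))
(B(525) + v)*(393253 - 302500) = ((129176 + 525**2 - 777*525) + 463933)*(393253 - 302500) = ((129176 + 275625 - 407925) + 463933)*90753 = (-3124 + 463933)*90753 = 460809*90753 = 41819799177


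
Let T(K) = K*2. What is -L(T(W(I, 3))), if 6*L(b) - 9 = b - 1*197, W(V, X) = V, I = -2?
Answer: 32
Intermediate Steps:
T(K) = 2*K
L(b) = -94/3 + b/6 (L(b) = 3/2 + (b - 1*197)/6 = 3/2 + (b - 197)/6 = 3/2 + (-197 + b)/6 = 3/2 + (-197/6 + b/6) = -94/3 + b/6)
-L(T(W(I, 3))) = -(-94/3 + (2*(-2))/6) = -(-94/3 + (⅙)*(-4)) = -(-94/3 - ⅔) = -1*(-32) = 32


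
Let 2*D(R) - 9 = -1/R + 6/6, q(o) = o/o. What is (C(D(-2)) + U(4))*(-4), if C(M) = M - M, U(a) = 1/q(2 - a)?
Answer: -4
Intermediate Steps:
q(o) = 1
D(R) = 5 - 1/(2*R) (D(R) = 9/2 + (-1/R + 6/6)/2 = 9/2 + (-1/R + 6*(⅙))/2 = 9/2 + (-1/R + 1)/2 = 9/2 + (1 - 1/R)/2 = 9/2 + (½ - 1/(2*R)) = 5 - 1/(2*R))
U(a) = 1 (U(a) = 1/1 = 1)
C(M) = 0
(C(D(-2)) + U(4))*(-4) = (0 + 1)*(-4) = 1*(-4) = -4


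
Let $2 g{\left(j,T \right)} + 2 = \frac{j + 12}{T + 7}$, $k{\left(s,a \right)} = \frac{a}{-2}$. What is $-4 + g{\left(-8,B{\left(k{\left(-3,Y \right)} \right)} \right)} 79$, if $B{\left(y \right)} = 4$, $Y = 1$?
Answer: $- \frac{755}{11} \approx -68.636$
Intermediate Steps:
$k{\left(s,a \right)} = - \frac{a}{2}$ ($k{\left(s,a \right)} = a \left(- \frac{1}{2}\right) = - \frac{a}{2}$)
$g{\left(j,T \right)} = -1 + \frac{12 + j}{2 \left(7 + T\right)}$ ($g{\left(j,T \right)} = -1 + \frac{\left(j + 12\right) \frac{1}{T + 7}}{2} = -1 + \frac{\left(12 + j\right) \frac{1}{7 + T}}{2} = -1 + \frac{\frac{1}{7 + T} \left(12 + j\right)}{2} = -1 + \frac{12 + j}{2 \left(7 + T\right)}$)
$-4 + g{\left(-8,B{\left(k{\left(-3,Y \right)} \right)} \right)} 79 = -4 + \frac{-1 + \frac{1}{2} \left(-8\right) - 4}{7 + 4} \cdot 79 = -4 + \frac{-1 - 4 - 4}{11} \cdot 79 = -4 + \frac{1}{11} \left(-9\right) 79 = -4 - \frac{711}{11} = - \frac{755}{11}$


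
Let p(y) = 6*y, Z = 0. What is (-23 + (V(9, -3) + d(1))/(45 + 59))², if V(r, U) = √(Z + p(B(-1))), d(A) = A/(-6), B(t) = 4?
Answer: 206009473/389376 - 14353*√6/16224 ≈ 526.91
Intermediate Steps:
d(A) = -A/6 (d(A) = A*(-⅙) = -A/6)
V(r, U) = 2*√6 (V(r, U) = √(0 + 6*4) = √(0 + 24) = √24 = 2*√6)
(-23 + (V(9, -3) + d(1))/(45 + 59))² = (-23 + (2*√6 - ⅙*1)/(45 + 59))² = (-23 + (2*√6 - ⅙)/104)² = (-23 + (-⅙ + 2*√6)*(1/104))² = (-23 + (-1/624 + √6/52))² = (-14353/624 + √6/52)²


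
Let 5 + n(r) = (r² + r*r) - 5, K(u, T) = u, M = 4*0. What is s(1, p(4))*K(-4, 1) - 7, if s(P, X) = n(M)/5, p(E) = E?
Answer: 1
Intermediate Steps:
M = 0
n(r) = -10 + 2*r² (n(r) = -5 + ((r² + r*r) - 5) = -5 + ((r² + r²) - 5) = -5 + (2*r² - 5) = -5 + (-5 + 2*r²) = -10 + 2*r²)
s(P, X) = -2 (s(P, X) = (-10 + 2*0²)/5 = (-10 + 2*0)*(⅕) = (-10 + 0)*(⅕) = -10*⅕ = -2)
s(1, p(4))*K(-4, 1) - 7 = -2*(-4) - 7 = 8 - 7 = 1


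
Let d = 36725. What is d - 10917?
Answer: 25808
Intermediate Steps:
d - 10917 = 36725 - 10917 = 25808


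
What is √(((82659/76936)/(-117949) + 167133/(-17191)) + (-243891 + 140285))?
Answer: 5*I*√7243886681445116783455430302/1322035140868 ≈ 321.89*I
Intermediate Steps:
√(((82659/76936)/(-117949) + 167133/(-17191)) + (-243891 + 140285)) = √(((82659*(1/76936))*(-1/117949) + 167133*(-1/17191)) - 103606) = √(((1401/1304)*(-1/117949) - 167133/17191) - 103606) = √((-1401/153805496 - 167133/17191) - 103606) = √(-25705998047559/2644070281736 - 103606) = √(-273967251607587575/2644070281736) = 5*I*√7243886681445116783455430302/1322035140868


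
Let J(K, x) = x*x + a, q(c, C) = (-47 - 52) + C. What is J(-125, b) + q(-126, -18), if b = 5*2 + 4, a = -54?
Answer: 25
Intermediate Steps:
b = 14 (b = 10 + 4 = 14)
q(c, C) = -99 + C
J(K, x) = -54 + x**2 (J(K, x) = x*x - 54 = x**2 - 54 = -54 + x**2)
J(-125, b) + q(-126, -18) = (-54 + 14**2) + (-99 - 18) = (-54 + 196) - 117 = 142 - 117 = 25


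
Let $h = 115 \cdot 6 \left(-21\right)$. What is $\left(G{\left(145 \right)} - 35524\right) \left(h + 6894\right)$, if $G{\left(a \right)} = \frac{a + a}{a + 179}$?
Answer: $\frac{2428501546}{9} \approx 2.6983 \cdot 10^{8}$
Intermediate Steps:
$G{\left(a \right)} = \frac{2 a}{179 + a}$
$h = -14490$ ($h = 115 \left(-126\right) = -14490$)
$\left(G{\left(145 \right)} - 35524\right) \left(h + 6894\right) = \left(2 \cdot 145 \frac{1}{179 + 145} - 35524\right) \left(-14490 + 6894\right) = \left(2 \cdot 145 \cdot \frac{1}{324} - 35524\right) \left(-7596\right) = \left(\frac{145}{162} - 35524\right) \left(-7596\right) = \left(- \frac{5754743}{162}\right) \left(-7596\right) = \frac{2428501546}{9}$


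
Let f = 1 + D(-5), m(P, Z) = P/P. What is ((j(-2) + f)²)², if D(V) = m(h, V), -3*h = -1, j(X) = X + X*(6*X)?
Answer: 331776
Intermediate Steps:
j(X) = X + 6*X²
h = ⅓ (h = -⅓*(-1) = ⅓ ≈ 0.33333)
m(P, Z) = 1
D(V) = 1
f = 2 (f = 1 + 1 = 2)
((j(-2) + f)²)² = ((-2*(1 + 6*(-2)) + 2)²)² = ((-2*(1 - 12) + 2)²)² = ((-2*(-11) + 2)²)² = ((22 + 2)²)² = (24²)² = 576² = 331776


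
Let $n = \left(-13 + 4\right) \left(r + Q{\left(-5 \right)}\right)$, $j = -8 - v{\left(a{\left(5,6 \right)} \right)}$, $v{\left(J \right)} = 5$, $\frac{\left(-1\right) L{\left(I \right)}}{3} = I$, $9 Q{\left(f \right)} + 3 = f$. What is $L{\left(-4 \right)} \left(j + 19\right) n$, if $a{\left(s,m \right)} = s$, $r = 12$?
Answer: $-7200$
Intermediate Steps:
$Q{\left(f \right)} = - \frac{1}{3} + \frac{f}{9}$
$L{\left(I \right)} = - 3 I$
$j = -13$ ($j = -8 - 5 = -13$)
$n = -100$ ($n = \left(-13 + 4\right) \left(12 + \left(- \frac{1}{3} + \frac{1}{9} \left(-5\right)\right)\right) = - 9 \left(12 - \frac{8}{9}\right) = \left(-9\right) \frac{100}{9} = -100$)
$L{\left(-4 \right)} \left(j + 19\right) n = \left(-3\right) \left(-4\right) \left(-13 + 19\right) \left(-100\right) = 12 \cdot 6 \left(-100\right) = 72 \left(-100\right) = -7200$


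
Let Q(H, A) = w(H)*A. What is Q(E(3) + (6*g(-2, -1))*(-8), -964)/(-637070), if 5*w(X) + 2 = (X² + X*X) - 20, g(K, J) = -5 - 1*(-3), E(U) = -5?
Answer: 1594456/318535 ≈ 5.0056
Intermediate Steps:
g(K, J) = -2 (g(K, J) = -5 + 3 = -2)
w(X) = -22/5 + 2*X²/5 (w(X) = -⅖ + ((X² + X*X) - 20)/5 = -⅖ + ((X² + X²) - 20)/5 = -⅖ + (2*X² - 20)/5 = -⅖ + (-20 + 2*X²)/5 = -⅖ + (-4 + 2*X²/5) = -22/5 + 2*X²/5)
Q(H, A) = A*(-22/5 + 2*H²/5) (Q(H, A) = (-22/5 + 2*H²/5)*A = A*(-22/5 + 2*H²/5))
Q(E(3) + (6*g(-2, -1))*(-8), -964)/(-637070) = ((⅖)*(-964)*(-11 + (-5 + (6*(-2))*(-8))²))/(-637070) = ((⅖)*(-964)*(-11 + (-5 - 12*(-8))²))*(-1/637070) = ((⅖)*(-964)*(-11 + (-5 + 96)²))*(-1/637070) = ((⅖)*(-964)*(-11 + 91²))*(-1/637070) = ((⅖)*(-964)*(-11 + 8281))*(-1/637070) = ((⅖)*(-964)*8270)*(-1/637070) = -3188912*(-1/637070) = 1594456/318535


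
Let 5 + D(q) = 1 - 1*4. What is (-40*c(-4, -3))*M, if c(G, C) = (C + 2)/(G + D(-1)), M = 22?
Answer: -220/3 ≈ -73.333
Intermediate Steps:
D(q) = -8 (D(q) = -5 + (1 - 1*4) = -5 + (1 - 4) = -5 - 3 = -8)
c(G, C) = (2 + C)/(-8 + G) (c(G, C) = (C + 2)/(G - 8) = (2 + C)/(-8 + G))
(-40*c(-4, -3))*M = -40*(2 - 3)/(-8 - 4)*22 = -40*(-1)/(-12)*22 = -(-10)*(-1)/3*22 = -40*1/12*22 = -10/3*22 = -220/3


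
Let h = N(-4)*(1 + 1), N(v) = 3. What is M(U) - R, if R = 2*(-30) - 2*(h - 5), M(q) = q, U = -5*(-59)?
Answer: 357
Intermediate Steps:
U = 295
h = 6 (h = 3*(1 + 1) = 3*2 = 6)
R = -62 (R = 2*(-30) - 2*(6 - 5) = -60 - 2*1 = -60 - 2 = -62)
M(U) - R = 295 - 1*(-62) = 295 + 62 = 357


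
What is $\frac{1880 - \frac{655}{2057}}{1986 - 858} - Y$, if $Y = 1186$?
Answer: $- \frac{916001517}{773432} \approx -1184.3$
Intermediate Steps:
$\frac{1880 - \frac{655}{2057}}{1986 - 858} - Y = \frac{1880 - \frac{655}{2057}}{1986 - 858} - 1186 = \frac{1880 - \frac{655}{2057}}{1128} - 1186 = \left(1880 - \frac{655}{2057}\right) \frac{1}{1128} - 1186 = \frac{3866505}{2057} \cdot \frac{1}{1128} - 1186 = \frac{1288835}{773432} - 1186 = - \frac{916001517}{773432}$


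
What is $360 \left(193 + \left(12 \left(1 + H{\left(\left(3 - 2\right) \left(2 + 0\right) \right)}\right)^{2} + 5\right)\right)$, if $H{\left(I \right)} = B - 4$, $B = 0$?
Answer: $110160$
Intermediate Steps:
$H{\left(I \right)} = -4$ ($H{\left(I \right)} = 0 - 4 = -4$)
$360 \left(193 + \left(12 \left(1 + H{\left(\left(3 - 2\right) \left(2 + 0\right) \right)}\right)^{2} + 5\right)\right) = 360 \left(193 + \left(12 \left(1 - 4\right)^{2} + 5\right)\right) = 360 \left(193 + \left(12 \left(-3\right)^{2} + 5\right)\right) = 360 \left(193 + \left(12 \cdot 9 + 5\right)\right) = 360 \left(193 + \left(108 + 5\right)\right) = 360 \left(193 + 113\right) = 360 \cdot 306 = 110160$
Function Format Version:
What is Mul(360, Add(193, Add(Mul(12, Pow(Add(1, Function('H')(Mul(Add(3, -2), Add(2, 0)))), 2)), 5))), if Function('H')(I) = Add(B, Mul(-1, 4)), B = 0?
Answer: 110160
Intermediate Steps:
Function('H')(I) = -4 (Function('H')(I) = Add(0, Mul(-1, 4)) = Add(0, -4) = -4)
Mul(360, Add(193, Add(Mul(12, Pow(Add(1, Function('H')(Mul(Add(3, -2), Add(2, 0)))), 2)), 5))) = Mul(360, Add(193, Add(Mul(12, Pow(Add(1, -4), 2)), 5))) = Mul(360, Add(193, Add(Mul(12, Pow(-3, 2)), 5))) = Mul(360, Add(193, Add(Mul(12, 9), 5))) = Mul(360, Add(193, Add(108, 5))) = Mul(360, Add(193, 113)) = Mul(360, 306) = 110160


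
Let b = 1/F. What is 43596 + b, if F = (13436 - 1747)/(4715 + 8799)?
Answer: 509607158/11689 ≈ 43597.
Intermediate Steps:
F = 11689/13514 ≈ 0.86495
b = 13514/11689 (b = 1/(11689/13514) = 13514/11689 ≈ 1.1561)
43596 + b = 43596 + 13514/11689 = 509607158/11689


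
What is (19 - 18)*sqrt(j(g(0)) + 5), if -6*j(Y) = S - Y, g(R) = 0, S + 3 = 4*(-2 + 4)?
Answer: 5*sqrt(6)/6 ≈ 2.0412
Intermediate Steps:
S = 5 (S = -3 + 4*(-2 + 4) = -3 + 4*2 = -3 + 8 = 5)
j(Y) = -5/6 + Y/6 (j(Y) = -(5 - Y)/6 = -5/6 + Y/6)
(19 - 18)*sqrt(j(g(0)) + 5) = (19 - 18)*sqrt((-5/6 + (1/6)*0) + 5) = 1*sqrt((-5/6 + 0) + 5) = 1*sqrt(-5/6 + 5) = 1*sqrt(25/6) = 1*(5*sqrt(6)/6) = 5*sqrt(6)/6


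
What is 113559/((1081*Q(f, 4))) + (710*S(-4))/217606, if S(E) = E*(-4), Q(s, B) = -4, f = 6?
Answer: -12330999557/470464172 ≈ -26.210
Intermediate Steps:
S(E) = -4*E
113559/((1081*Q(f, 4))) + (710*S(-4))/217606 = 113559/((1081*(-4))) + (710*(-4*(-4)))/217606 = 113559/(-4324) + (710*16)*(1/217606) = 113559*(-1/4324) + 11360*(1/217606) = -113559/4324 + 5680/108803 = -12330999557/470464172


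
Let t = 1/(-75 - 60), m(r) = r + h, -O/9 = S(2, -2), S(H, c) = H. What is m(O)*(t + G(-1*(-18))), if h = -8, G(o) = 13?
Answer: -45604/135 ≈ -337.81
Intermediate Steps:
O = -18 (O = -9*2 = -18)
m(r) = -8 + r (m(r) = r - 8 = -8 + r)
t = -1/135 (t = 1/(-135) = -1/135 ≈ -0.0074074)
m(O)*(t + G(-1*(-18))) = (-8 - 18)*(-1/135 + 13) = -26*1754/135 = -45604/135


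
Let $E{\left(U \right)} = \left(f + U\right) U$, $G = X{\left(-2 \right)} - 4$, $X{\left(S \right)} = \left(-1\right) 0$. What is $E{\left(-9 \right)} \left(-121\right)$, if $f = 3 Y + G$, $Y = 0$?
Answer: $-14157$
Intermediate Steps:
$X{\left(S \right)} = 0$
$G = -4$ ($G = 0 - 4 = -4$)
$f = -4$ ($f = 3 \cdot 0 - 4 = 0 - 4 = -4$)
$E{\left(U \right)} = U \left(-4 + U\right)$ ($E{\left(U \right)} = \left(-4 + U\right) U = U \left(-4 + U\right)$)
$E{\left(-9 \right)} \left(-121\right) = - 9 \left(-4 - 9\right) \left(-121\right) = \left(-9\right) \left(-13\right) \left(-121\right) = 117 \left(-121\right) = -14157$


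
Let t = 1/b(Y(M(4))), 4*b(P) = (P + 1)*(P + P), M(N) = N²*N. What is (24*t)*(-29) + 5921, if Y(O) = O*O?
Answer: 6210134185/1048832 ≈ 5921.0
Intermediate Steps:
M(N) = N³
Y(O) = O²
b(P) = P*(1 + P)/2 (b(P) = ((P + 1)*(P + P))/4 = ((1 + P)*(2*P))/4 = (2*P*(1 + P))/4 = P*(1 + P)/2)
t = 1/8390656 (t = 1/((4³)²*(1 + (4³)²)/2) = 1/((½)*64²*(1 + 64²)) = 1/((½)*4096*(1 + 4096)) = 1/((½)*4096*4097) = 1/8390656 ≈ 1.1918e-7)
(24*t)*(-29) + 5921 = (24*(1/8390656))*(-29) + 5921 = (3/1048832)*(-29) + 5921 = -87/1048832 + 5921 = 6210134185/1048832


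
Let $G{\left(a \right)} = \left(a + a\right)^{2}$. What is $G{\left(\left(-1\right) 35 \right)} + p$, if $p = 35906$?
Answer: $40806$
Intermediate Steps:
$G{\left(a \right)} = 4 a^{2}$ ($G{\left(a \right)} = \left(2 a\right)^{2} = 4 a^{2}$)
$G{\left(\left(-1\right) 35 \right)} + p = 4 \left(\left(-1\right) 35\right)^{2} + 35906 = 4 \left(-35\right)^{2} + 35906 = 4 \cdot 1225 + 35906 = 4900 + 35906 = 40806$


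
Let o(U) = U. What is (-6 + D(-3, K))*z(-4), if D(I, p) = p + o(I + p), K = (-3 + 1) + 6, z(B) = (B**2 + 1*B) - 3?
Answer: -9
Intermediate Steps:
z(B) = -3 + B + B**2 (z(B) = (B**2 + B) - 3 = (B + B**2) - 3 = -3 + B + B**2)
K = 4 (K = -2 + 6 = 4)
D(I, p) = I + 2*p (D(I, p) = p + (I + p) = I + 2*p)
(-6 + D(-3, K))*z(-4) = (-6 + (-3 + 2*4))*(-3 - 4 + (-4)**2) = (-6 + (-3 + 8))*(-3 - 4 + 16) = (-6 + 5)*9 = -1*9 = -9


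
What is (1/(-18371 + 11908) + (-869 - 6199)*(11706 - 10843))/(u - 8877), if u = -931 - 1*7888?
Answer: 5631751099/16338464 ≈ 344.69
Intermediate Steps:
u = -8819 (u = -931 - 7888 = -8819)
(1/(-18371 + 11908) + (-869 - 6199)*(11706 - 10843))/(u - 8877) = (1/(-18371 + 11908) + (-869 - 6199)*(11706 - 10843))/(-8819 - 8877) = (1/(-6463) - 7068*863)/(-17696) = (-1/6463 - 6099684)*(-1/17696) = -39422257693/6463*(-1/17696) = 5631751099/16338464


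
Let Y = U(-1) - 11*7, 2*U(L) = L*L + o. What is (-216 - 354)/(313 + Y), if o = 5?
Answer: -570/239 ≈ -2.3849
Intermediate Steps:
U(L) = 5/2 + L²/2 (U(L) = (L*L + 5)/2 = (L² + 5)/2 = (5 + L²)/2 = 5/2 + L²/2)
Y = -74 (Y = (5/2 + (½)*(-1)²) - 11*7 = (5/2 + (½)*1) - 77 = (5/2 + ½) - 77 = 3 - 77 = -74)
(-216 - 354)/(313 + Y) = (-216 - 354)/(313 - 74) = -570/239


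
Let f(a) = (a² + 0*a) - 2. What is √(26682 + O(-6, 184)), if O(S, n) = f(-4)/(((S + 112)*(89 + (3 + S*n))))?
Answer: √19189831024705/26818 ≈ 163.35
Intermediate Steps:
f(a) = -2 + a² (f(a) = (a² + 0) - 2 = a² - 2 = -2 + a²)
O(S, n) = 14/((92 + S*n)*(112 + S)) (O(S, n) = (-2 + (-4)²)/(((S + 112)*(89 + (3 + S*n)))) = (-2 + 16)/(((112 + S)*(92 + S*n))) = 14/(((92 + S*n)*(112 + S))) = 14*(1/((92 + S*n)*(112 + S))) = 14/((92 + S*n)*(112 + S)))
√(26682 + O(-6, 184)) = √(26682 + 14/(10304 + 92*(-6) + 184*(-6)² + 112*(-6)*184)) = √(26682 + 14/(10304 - 552 + 184*36 - 123648)) = √(26682 + 14/(10304 - 552 + 6624 - 123648)) = √(26682 + 14/(-107272)) = √(26682 + 14*(-1/107272)) = √(26682 - 7/53636) = √(1431115745/53636) = √19189831024705/26818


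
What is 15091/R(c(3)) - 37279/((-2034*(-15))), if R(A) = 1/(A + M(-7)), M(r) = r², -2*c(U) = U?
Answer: 10935108598/15255 ≈ 7.1682e+5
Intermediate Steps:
c(U) = -U/2
R(A) = 1/(49 + A) (R(A) = 1/(A + (-7)²) = 1/(A + 49) = 1/(49 + A))
15091/R(c(3)) - 37279/((-2034*(-15))) = 15091/(1/(49 - ½*3)) - 37279/((-2034*(-15))) = 15091/(1/(49 - 3/2)) - 37279/30510 = 15091/(1/(95/2)) - 37279*1/30510 = 15091/(2/95) - 37279/30510 = 15091*(95/2) - 37279/30510 = 1433645/2 - 37279/30510 = 10935108598/15255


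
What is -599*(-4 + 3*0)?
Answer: 2396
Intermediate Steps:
-599*(-4 + 3*0) = -599*(-4 + 0) = -599*(-4) = 2396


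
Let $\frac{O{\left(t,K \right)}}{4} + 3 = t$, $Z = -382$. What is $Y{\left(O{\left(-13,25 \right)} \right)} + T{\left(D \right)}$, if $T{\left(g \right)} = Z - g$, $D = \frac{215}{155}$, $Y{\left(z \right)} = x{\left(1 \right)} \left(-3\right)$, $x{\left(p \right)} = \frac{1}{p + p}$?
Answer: $- \frac{23863}{62} \approx -384.89$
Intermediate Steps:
$x{\left(p \right)} = \frac{1}{2 p}$
$O{\left(t,K \right)} = -12 + 4 t$
$Y{\left(z \right)} = - \frac{3}{2}$ ($Y{\left(z \right)} = \frac{1}{2 \cdot 1} \left(-3\right) = \frac{1}{2} \cdot 1 \left(-3\right) = \frac{1}{2} \left(-3\right) = - \frac{3}{2}$)
$D = \frac{43}{31}$ ($D = 215 \cdot \frac{1}{155} = \frac{43}{31} \approx 1.3871$)
$T{\left(g \right)} = -382 - g$
$Y{\left(O{\left(-13,25 \right)} \right)} + T{\left(D \right)} = - \frac{3}{2} - \frac{11885}{31} = - \frac{23863}{62}$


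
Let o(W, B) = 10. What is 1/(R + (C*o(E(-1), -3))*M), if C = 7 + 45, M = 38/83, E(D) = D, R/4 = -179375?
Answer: -83/59532740 ≈ -1.3942e-6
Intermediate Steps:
R = -717500 (R = 4*(-179375) = -717500)
M = 38/83 (M = 38*(1/83) = 38/83 ≈ 0.45783)
C = 52
1/(R + (C*o(E(-1), -3))*M) = 1/(-717500 + (52*10)*(38/83)) = 1/(-717500 + 520*(38/83)) = 1/(-717500 + 19760/83) = 1/(-59532740/83) = -83/59532740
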